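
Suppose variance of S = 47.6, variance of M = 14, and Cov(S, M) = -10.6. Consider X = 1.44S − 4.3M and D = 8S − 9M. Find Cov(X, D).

By bilinearity, Cov(X, D) = ac·variance of S + bd·variance of M + (ad+bc)·Cov(S, M), with a=1.44, b=-4.3, c=8, d=-9.
ac·variance of S = 1.44·8·47.6 = 548.352
bd·variance of M = (-4.3)·(-9)·14 = 541.8
(ad+bc)·Cov(S, M) = (-47.36)·(-10.6) = 502.016
Cov(X, D) = 548.352 + 541.8 + 502.016 = 1592.168.

Cov(X, D) = 1592.168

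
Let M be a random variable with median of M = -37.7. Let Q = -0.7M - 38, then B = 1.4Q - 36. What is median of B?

median of Q = (-0.7)·(-37.7) + (-38) = -11.61.
median of B = 1.4·(-11.61) + (-36) = -52.254.

median of B = -52.254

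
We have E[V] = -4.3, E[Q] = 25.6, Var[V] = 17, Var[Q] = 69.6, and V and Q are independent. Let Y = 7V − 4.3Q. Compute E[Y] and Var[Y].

E[Y] = 7·E[V] + (-4.3)·E[Q] = 7·(-4.3) + (-4.3)·25.6 = -140.18.
Var[Y] = a²·Var[V] + b²·Var[Q] + 2ab·Cov(V, Q) with a = 7, b = -4.3.
Independence gives Cov(V, Q) = 0.
= 7²·17 + (-4.3)²·69.6 + 2·7·(-4.3)·0
= 833 + 1286.904 + 0 = 2119.904.

E[Y] = -140.18, Var[Y] = 2119.904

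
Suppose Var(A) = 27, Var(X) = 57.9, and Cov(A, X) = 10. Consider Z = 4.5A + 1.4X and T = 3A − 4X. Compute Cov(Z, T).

Cov(Z, T) = -97.74

By bilinearity, Cov(Z, T) = ac·Var(A) + bd·Var(X) + (ad+bc)·Cov(A, X), with a=4.5, b=1.4, c=3, d=-4.
ac·Var(A) = 4.5·3·27 = 364.5
bd·Var(X) = 1.4·(-4)·57.9 = -324.24
(ad+bc)·Cov(A, X) = (-13.8)·10 = -138
Cov(Z, T) = 364.5 + (-324.24) + (-138) = -97.74.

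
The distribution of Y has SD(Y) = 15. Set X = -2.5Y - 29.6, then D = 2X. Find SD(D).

SD(X) = |-2.5|·15 = 37.5.
SD(D) = |2|·37.5 = 75.

SD(D) = 75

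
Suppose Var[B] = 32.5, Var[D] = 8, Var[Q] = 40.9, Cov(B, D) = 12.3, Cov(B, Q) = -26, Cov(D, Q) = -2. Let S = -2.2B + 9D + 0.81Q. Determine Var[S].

Var[S] = 408.55849

Var[S] = a²·Var[B] + b²·Var[D] + c²·Var[Q] + 2ab·Cov(B, D) + 2ac·Cov(B, Q) + 2bc·Cov(D, Q), with a = -2.2, b = 9, c = 0.81.
= 157.3 + 648 + 26.83449 + (-487.08) + 92.664 + (-29.16)
= 408.55849.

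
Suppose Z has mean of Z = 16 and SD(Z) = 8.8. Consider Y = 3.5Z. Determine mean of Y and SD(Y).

Y = 3.5Z is linear with a = 3.5, b = 0.
mean of Y = a·mean of Z + b = 3.5·16 = 56.
SD(Y) = |a|·SD(Z) = |3.5|·8.8 = 30.8.

mean of Y = 56, SD(Y) = 30.8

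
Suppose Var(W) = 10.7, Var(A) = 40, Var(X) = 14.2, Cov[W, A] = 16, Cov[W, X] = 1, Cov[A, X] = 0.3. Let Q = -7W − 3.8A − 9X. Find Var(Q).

Var(Q) = a²·Var(W) + b²·Var(A) + c²·Var(X) + 2ab·Cov[W, A] + 2ac·Cov[W, X] + 2bc·Cov[A, X], with a = -7, b = -3.8, c = -9.
= 524.3 + 577.6 + 1150.2 + 851.2 + 126 + 20.52
= 3249.82.

Var(Q) = 3249.82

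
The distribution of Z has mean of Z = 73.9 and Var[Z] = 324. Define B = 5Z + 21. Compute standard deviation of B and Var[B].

standard deviation of B = 90, Var[B] = 8100

B = 5Z + 21 is linear with a = 5, b = 21.
standard deviation of Z = √324 = 18.
standard deviation of B = |a|·standard deviation of Z = |5|·18 = 90.
Var[B] = a²·Var[Z] = 5²·324 = 8100 (the additive constant 21 does not affect variance).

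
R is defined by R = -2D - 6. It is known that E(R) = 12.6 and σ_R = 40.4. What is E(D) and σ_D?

From R = -2D - 6: E(R) = a·E(D) + b, so E(D) = (E(R) − b)/a = (12.6 − (-6))/(-2) = -9.3.
σ_R = |a|·σ_D, so σ_D = 40.4/|-2| = 20.2.

E(D) = -9.3, σ_D = 20.2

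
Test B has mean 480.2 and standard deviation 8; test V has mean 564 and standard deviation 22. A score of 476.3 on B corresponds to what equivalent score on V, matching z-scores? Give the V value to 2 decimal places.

z = (476.3 − 480.2)/8 = -0.4875.
V = 564 + z·22 = 564 + (476.3 − 480.2)·22/8 ≈ 553.28.

V = 553.28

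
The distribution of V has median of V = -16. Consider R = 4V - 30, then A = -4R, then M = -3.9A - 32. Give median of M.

median of M = -1498.4

median of R = 4·(-16) + (-30) = -94.
median of A = (-4)·(-94) = 376.
median of M = (-3.9)·376 + (-32) = -1498.4.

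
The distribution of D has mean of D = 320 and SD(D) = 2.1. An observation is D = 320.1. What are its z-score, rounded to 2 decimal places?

z = (D − mean of D) / SD(D) = (320.1 − 320) / 2.1 ≈ 0.05.

z = 0.05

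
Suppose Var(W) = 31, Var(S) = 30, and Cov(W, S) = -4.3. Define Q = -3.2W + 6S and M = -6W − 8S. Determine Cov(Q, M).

By bilinearity, Cov(Q, M) = ac·Var(W) + bd·Var(S) + (ad+bc)·Cov(W, S), with a=-3.2, b=6, c=-6, d=-8.
ac·Var(W) = (-3.2)·(-6)·31 = 595.2
bd·Var(S) = 6·(-8)·30 = -1440
(ad+bc)·Cov(W, S) = (-10.4)·(-4.3) = 44.72
Cov(Q, M) = 595.2 + (-1440) + 44.72 = -800.08.

Cov(Q, M) = -800.08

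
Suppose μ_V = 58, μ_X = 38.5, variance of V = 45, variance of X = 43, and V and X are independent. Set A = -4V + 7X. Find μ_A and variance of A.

μ_A = 37.5, variance of A = 2827

μ_A = (-4)·μ_V + 7·μ_X = (-4)·58 + 7·38.5 = 37.5.
variance of A = a²·variance of V + b²·variance of X + 2ab·Cov(V, X) with a = -4, b = 7.
Independence gives Cov(V, X) = 0.
= (-4)²·45 + 7²·43 + 2·(-4)·7·0
= 720 + 2107 + 0 = 2827.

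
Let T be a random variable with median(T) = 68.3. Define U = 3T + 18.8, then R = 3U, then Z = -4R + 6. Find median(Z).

median(U) = 3·68.3 + 18.8 = 223.7.
median(R) = 3·223.7 = 671.1.
median(Z) = (-4)·671.1 + 6 = -2678.4.

median(Z) = -2678.4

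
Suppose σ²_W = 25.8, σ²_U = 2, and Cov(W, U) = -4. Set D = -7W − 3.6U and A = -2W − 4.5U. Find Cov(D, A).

By bilinearity, Cov(D, A) = ac·σ²_W + bd·σ²_U + (ad+bc)·Cov(W, U), with a=-7, b=-3.6, c=-2, d=-4.5.
ac·σ²_W = (-7)·(-2)·25.8 = 361.2
bd·σ²_U = (-3.6)·(-4.5)·2 = 32.4
(ad+bc)·Cov(W, U) = (38.7)·(-4) = -154.8
Cov(D, A) = 361.2 + 32.4 + (-154.8) = 238.8.

Cov(D, A) = 238.8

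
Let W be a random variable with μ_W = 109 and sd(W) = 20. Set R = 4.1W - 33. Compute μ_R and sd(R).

μ_R = 413.9, sd(R) = 82

R = 4.1W - 33 is linear with a = 4.1, b = -33.
μ_R = a·μ_W + b = 4.1·109 + (-33) = 413.9.
sd(R) = |a|·sd(W) = |4.1|·20 = 82.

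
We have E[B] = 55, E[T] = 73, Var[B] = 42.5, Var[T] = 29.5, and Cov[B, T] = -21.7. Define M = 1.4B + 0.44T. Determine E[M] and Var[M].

E[M] = 1.4·E[B] + 0.44·E[T] = 1.4·55 + 0.44·73 = 109.12.
Var[M] = a²·Var[B] + b²·Var[T] + 2ab·Cov[B, T] with a = 1.4, b = 0.44.
= 1.4²·42.5 + 0.44²·29.5 + 2·1.4·0.44·(-21.7)
= 83.3 + 5.7112 + (-26.7344) = 62.2768.

E[M] = 109.12, Var[M] = 62.2768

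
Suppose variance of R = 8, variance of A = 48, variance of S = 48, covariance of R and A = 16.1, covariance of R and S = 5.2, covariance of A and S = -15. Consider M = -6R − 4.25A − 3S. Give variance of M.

variance of M = a²·variance of R + b²·variance of A + c²·variance of S + 2ab·covariance of R and A + 2ac·covariance of R and S + 2bc·covariance of A and S, with a = -6, b = -4.25, c = -3.
= 288 + 867 + 432 + 821.1 + 187.2 + (-382.5)
= 2212.8.

variance of M = 2212.8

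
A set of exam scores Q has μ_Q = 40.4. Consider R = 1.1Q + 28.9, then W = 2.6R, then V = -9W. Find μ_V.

μ_V = -1716.156

μ_R = 1.1·40.4 + 28.9 = 73.34.
μ_W = 2.6·73.34 = 190.684.
μ_V = (-9)·190.684 = -1716.156.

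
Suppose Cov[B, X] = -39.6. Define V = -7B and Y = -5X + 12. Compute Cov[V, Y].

Cov[V, Y] = -1386

Cov[V, Y] = a·c·Cov[B, X] = (-7)·(-5)·(-39.6) = -1386. Additive constants drop out.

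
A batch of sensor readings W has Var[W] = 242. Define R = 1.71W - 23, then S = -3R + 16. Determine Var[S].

Var[R] = 1.71²·242 = 707.6322.
Var[S] = (-3)²·707.6322 = 6368.6898.

Var[S] = 6368.6898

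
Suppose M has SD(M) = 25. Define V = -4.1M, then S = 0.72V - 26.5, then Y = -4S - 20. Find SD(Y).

SD(Y) = 295.2

SD(V) = |-4.1|·25 = 102.5.
SD(S) = |0.72|·102.5 = 73.8.
SD(Y) = |-4|·73.8 = 295.2.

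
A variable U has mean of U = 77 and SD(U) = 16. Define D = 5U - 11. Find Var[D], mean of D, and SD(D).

Var[D] = 6400, mean of D = 374, SD(D) = 80

D = 5U - 11 is linear with a = 5, b = -11.
Var[U] = 16² = 256.
Var[D] = a²·Var[U] = 5²·256 = 6400 (the additive constant -11 does not affect variance).
mean of D = a·mean of U + b = 5·77 + (-11) = 374.
SD(D) = |a|·SD(U) = |5|·16 = 80.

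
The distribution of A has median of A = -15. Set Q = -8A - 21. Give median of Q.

median of Q = 99

A linear map preserves order up to sign, so median of Q = a·median of A + b = (-8)·(-15) + (-21) = 99.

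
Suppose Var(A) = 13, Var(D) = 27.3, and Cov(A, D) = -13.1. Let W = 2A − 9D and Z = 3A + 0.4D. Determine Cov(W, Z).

By bilinearity, Cov(W, Z) = ac·Var(A) + bd·Var(D) + (ad+bc)·Cov(A, D), with a=2, b=-9, c=3, d=0.4.
ac·Var(A) = 2·3·13 = 78
bd·Var(D) = (-9)·0.4·27.3 = -98.28
(ad+bc)·Cov(A, D) = (-26.2)·(-13.1) = 343.22
Cov(W, Z) = 78 + (-98.28) + 343.22 = 322.94.

Cov(W, Z) = 322.94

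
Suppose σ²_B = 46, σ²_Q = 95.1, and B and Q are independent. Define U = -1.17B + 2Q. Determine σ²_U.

σ²_U = 443.3694

σ²_U = a²·σ²_B + b²·σ²_Q + 2ab·Cov[B, Q] with a = -1.17, b = 2.
Independence gives Cov[B, Q] = 0.
= (-1.17)²·46 + 2²·95.1 + 2·(-1.17)·2·0
= 62.9694 + 380.4 + 0 = 443.3694.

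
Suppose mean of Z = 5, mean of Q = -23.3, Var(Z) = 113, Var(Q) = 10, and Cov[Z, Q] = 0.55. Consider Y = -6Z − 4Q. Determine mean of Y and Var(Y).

mean of Y = (-6)·mean of Z + (-4)·mean of Q = (-6)·5 + (-4)·(-23.3) = 63.2.
Var(Y) = a²·Var(Z) + b²·Var(Q) + 2ab·Cov[Z, Q] with a = -6, b = -4.
= (-6)²·113 + (-4)²·10 + 2·(-6)·(-4)·0.55
= 4068 + 160 + 26.4 = 4254.4.

mean of Y = 63.2, Var(Y) = 4254.4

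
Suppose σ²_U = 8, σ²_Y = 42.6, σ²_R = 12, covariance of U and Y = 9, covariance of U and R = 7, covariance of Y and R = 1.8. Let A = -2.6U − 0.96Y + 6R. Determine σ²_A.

σ²_A = a²·σ²_U + b²·σ²_Y + c²·σ²_R + 2ab·covariance of U and Y + 2ac·covariance of U and R + 2bc·covariance of Y and R, with a = -2.6, b = -0.96, c = 6.
= 54.08 + 39.26016 + 432 + 44.928 + (-218.4) + (-20.736)
= 331.13216.

σ²_A = 331.13216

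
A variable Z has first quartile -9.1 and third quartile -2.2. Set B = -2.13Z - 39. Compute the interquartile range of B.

IQR(B) = 14.697

IQR of Z = Q3 − Q1 = -2.2 − (-9.1) = 6.9.
Under B = aZ + b, IQR(B) = |a|·IQR(Z) = |-2.13|·6.9 = 14.697 (shifts cancel; spread scales by |a|).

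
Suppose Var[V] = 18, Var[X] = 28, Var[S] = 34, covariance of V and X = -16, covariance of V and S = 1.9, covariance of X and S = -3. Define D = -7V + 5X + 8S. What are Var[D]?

Var[D] = 4425.2

Var[D] = a²·Var[V] + b²·Var[X] + c²·Var[S] + 2ab·covariance of V and X + 2ac·covariance of V and S + 2bc·covariance of X and S, with a = -7, b = 5, c = 8.
= 882 + 700 + 2176 + 1120 + (-212.8) + (-240)
= 4425.2.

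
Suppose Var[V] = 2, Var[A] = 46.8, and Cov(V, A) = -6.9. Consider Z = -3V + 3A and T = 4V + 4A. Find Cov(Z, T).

Cov(Z, T) = 537.6

By bilinearity, Cov(Z, T) = ac·Var[V] + bd·Var[A] + (ad+bc)·Cov(V, A), with a=-3, b=3, c=4, d=4.
ac·Var[V] = (-3)·4·2 = -24
bd·Var[A] = 3·4·46.8 = 561.6
(ad+bc)·Cov(V, A) = (0)·(-6.9) = 0
Cov(Z, T) = -24 + 561.6 + 0 = 537.6.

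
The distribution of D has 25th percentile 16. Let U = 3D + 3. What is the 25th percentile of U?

Since a = 3 > 0 the transformation is increasing, so the 25th percentile of U = a·(P_{25} of D) + b = 3·16 + 3 = 51.

25th percentile of U = 51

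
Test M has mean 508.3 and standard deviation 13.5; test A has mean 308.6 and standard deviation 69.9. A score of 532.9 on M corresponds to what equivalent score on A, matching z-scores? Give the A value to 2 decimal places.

z = (532.9 − 508.3)/13.5 ≈ 1.8222.
A = 308.6 + z·69.9 = 308.6 + (532.9 − 508.3)·69.9/13.5 ≈ 435.97.

A = 435.97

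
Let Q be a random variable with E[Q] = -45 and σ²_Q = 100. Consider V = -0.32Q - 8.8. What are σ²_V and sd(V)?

V = -0.32Q - 8.8 is linear with a = -0.32, b = -8.8.
σ²_V = a²·σ²_Q = (-0.32)²·100 = 10.24 (the additive constant -8.8 does not affect variance).
sd(Q) = √100 = 10.
sd(V) = |a|·sd(Q) = |-0.32|·10 = 3.2.

σ²_V = 10.24, sd(V) = 3.2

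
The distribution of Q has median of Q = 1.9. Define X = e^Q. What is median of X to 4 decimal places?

median of X = 6.6859

e^Q is monotone on this domain, so median of X = exp(1.9) ≈ 6.6859.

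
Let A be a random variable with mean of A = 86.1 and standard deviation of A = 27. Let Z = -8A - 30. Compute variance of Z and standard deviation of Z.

Z = -8A - 30 is linear with a = -8, b = -30.
variance of A = 27² = 729.
variance of Z = a²·variance of A = (-8)²·729 = 46656 (the additive constant -30 does not affect variance).
standard deviation of Z = |a|·standard deviation of A = |-8|·27 = 216.

variance of Z = 46656, standard deviation of Z = 216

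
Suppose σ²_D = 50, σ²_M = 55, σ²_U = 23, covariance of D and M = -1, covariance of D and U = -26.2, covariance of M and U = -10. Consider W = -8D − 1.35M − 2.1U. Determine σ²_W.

σ²_W = 2443.0475

σ²_W = a²·σ²_D + b²·σ²_M + c²·σ²_U + 2ab·covariance of D and M + 2ac·covariance of D and U + 2bc·covariance of M and U, with a = -8, b = -1.35, c = -2.1.
= 3200 + 100.2375 + 101.43 + (-21.6) + (-880.32) + (-56.7)
= 2443.0475.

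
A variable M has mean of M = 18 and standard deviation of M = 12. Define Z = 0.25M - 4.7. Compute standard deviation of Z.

Z = 0.25M - 4.7 is linear with a = 0.25, b = -4.7.
standard deviation of Z = |a|·standard deviation of M = |0.25|·12 = 3.

standard deviation of Z = 3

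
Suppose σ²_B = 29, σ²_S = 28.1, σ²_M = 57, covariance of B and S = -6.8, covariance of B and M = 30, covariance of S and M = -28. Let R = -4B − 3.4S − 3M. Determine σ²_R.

σ²_R = 1265.676

σ²_R = a²·σ²_B + b²·σ²_S + c²·σ²_M + 2ab·covariance of B and S + 2ac·covariance of B and M + 2bc·covariance of S and M, with a = -4, b = -3.4, c = -3.
= 464 + 324.836 + 513 + (-184.96) + 720 + (-571.2)
= 1265.676.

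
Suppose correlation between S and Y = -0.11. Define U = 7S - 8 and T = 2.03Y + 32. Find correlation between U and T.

correlation between U and T = -0.11

Linear rescalings preserve correlation up to sign; here the slopes 7 and 2.03 have the same sign, so correlation between U and T = correlation between S and Y = -0.11.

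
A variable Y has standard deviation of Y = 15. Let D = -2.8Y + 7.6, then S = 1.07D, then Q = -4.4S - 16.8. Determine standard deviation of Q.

standard deviation of D = |-2.8|·15 = 42.
standard deviation of S = |1.07|·42 = 44.94.
standard deviation of Q = |-4.4|·44.94 = 197.736.

standard deviation of Q = 197.736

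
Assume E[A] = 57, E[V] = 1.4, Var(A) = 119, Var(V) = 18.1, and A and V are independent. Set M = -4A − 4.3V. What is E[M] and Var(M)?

E[M] = (-4)·E[A] + (-4.3)·E[V] = (-4)·57 + (-4.3)·1.4 = -234.02.
Var(M) = a²·Var(A) + b²·Var(V) + 2ab·Cov[A, V] with a = -4, b = -4.3.
Independence gives Cov[A, V] = 0.
= (-4)²·119 + (-4.3)²·18.1 + 2·(-4)·(-4.3)·0
= 1904 + 334.669 + 0 = 2238.669.

E[M] = -234.02, Var(M) = 2238.669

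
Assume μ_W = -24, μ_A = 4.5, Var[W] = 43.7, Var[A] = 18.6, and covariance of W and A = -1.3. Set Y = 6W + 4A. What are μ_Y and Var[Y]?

μ_Y = 6·μ_W + 4·μ_A = 6·(-24) + 4·4.5 = -126.
Var[Y] = a²·Var[W] + b²·Var[A] + 2ab·covariance of W and A with a = 6, b = 4.
= 6²·43.7 + 4²·18.6 + 2·6·4·(-1.3)
= 1573.2 + 297.6 + (-62.4) = 1808.4.

μ_Y = -126, Var[Y] = 1808.4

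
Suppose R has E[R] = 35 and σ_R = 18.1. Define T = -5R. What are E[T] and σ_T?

T = -5R is linear with a = -5, b = 0.
E[T] = a·E[R] + b = (-5)·35 = -175.
σ_T = |a|·σ_R = |-5|·18.1 = 90.5.

E[T] = -175, σ_T = 90.5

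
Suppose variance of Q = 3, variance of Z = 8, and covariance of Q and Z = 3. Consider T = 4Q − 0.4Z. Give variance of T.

variance of T = a²·variance of Q + b²·variance of Z + 2ab·covariance of Q and Z with a = 4, b = -0.4.
= 4²·3 + (-0.4)²·8 + 2·4·(-0.4)·3
= 48 + 1.28 + (-9.6) = 39.68.

variance of T = 39.68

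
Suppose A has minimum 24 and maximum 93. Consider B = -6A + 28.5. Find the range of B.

Range(B) = 414

Range of A = 93 − 24 = 69.
Range(B) = |a|·Range(A) = |-6|·69 = 414.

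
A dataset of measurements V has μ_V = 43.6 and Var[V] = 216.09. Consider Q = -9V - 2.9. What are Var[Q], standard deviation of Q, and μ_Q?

Var[Q] = 17503.29, standard deviation of Q = 132.3, μ_Q = -395.3

Q = -9V - 2.9 is linear with a = -9, b = -2.9.
Var[Q] = a²·Var[V] = (-9)²·216.09 = 17503.29 (the additive constant -2.9 does not affect variance).
standard deviation of V = √216.09 = 14.7.
standard deviation of Q = |a|·standard deviation of V = |-9|·14.7 = 132.3.
μ_Q = a·μ_V + b = (-9)·43.6 + (-2.9) = -395.3.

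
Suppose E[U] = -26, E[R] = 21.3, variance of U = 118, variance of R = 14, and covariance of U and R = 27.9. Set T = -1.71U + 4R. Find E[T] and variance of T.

E[T] = (-1.71)·E[U] + 4·E[R] = (-1.71)·(-26) + 4·21.3 = 129.66.
variance of T = a²·variance of U + b²·variance of R + 2ab·covariance of U and R with a = -1.71, b = 4.
= (-1.71)²·118 + 4²·14 + 2·(-1.71)·4·27.9
= 345.0438 + 224 + (-381.672) = 187.3718.

E[T] = 129.66, variance of T = 187.3718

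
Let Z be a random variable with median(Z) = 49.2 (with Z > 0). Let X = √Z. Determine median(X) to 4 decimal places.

√Z is monotone on this domain, so median(X) = √(49.2) ≈ 7.0143.

median(X) = 7.0143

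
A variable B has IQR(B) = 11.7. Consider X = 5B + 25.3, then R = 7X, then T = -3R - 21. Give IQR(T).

IQR(X) = |5|·11.7 = 58.5.
IQR(R) = |7|·58.5 = 409.5.
IQR(T) = |-3|·409.5 = 1228.5.

IQR(T) = 1228.5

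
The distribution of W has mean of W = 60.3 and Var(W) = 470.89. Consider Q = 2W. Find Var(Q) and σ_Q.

Q = 2W is linear with a = 2, b = 0.
Var(Q) = a²·Var(W) = 2²·470.89 = 1883.56.
σ_W = √470.89 = 21.7.
σ_Q = |a|·σ_W = |2|·21.7 = 43.4.

Var(Q) = 1883.56, σ_Q = 43.4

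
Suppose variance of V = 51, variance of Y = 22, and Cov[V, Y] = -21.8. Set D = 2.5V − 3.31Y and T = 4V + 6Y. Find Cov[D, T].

Cov[D, T] = 34.712

By bilinearity, Cov[D, T] = ac·variance of V + bd·variance of Y + (ad+bc)·Cov[V, Y], with a=2.5, b=-3.31, c=4, d=6.
ac·variance of V = 2.5·4·51 = 510
bd·variance of Y = (-3.31)·6·22 = -436.92
(ad+bc)·Cov[V, Y] = (1.76)·(-21.8) = -38.368
Cov[D, T] = 510 + (-436.92) + (-38.368) = 34.712.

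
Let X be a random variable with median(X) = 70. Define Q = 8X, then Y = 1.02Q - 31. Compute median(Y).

median(Q) = 8·70 = 560.
median(Y) = 1.02·560 + (-31) = 540.2.

median(Y) = 540.2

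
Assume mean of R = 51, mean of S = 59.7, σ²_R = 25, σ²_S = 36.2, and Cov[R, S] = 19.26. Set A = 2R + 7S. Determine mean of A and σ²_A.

mean of A = 519.9, σ²_A = 2413.08

mean of A = 2·mean of R + 7·mean of S = 2·51 + 7·59.7 = 519.9.
σ²_A = a²·σ²_R + b²·σ²_S + 2ab·Cov[R, S] with a = 2, b = 7.
= 2²·25 + 7²·36.2 + 2·2·7·19.26
= 100 + 1773.8 + 539.28 = 2413.08.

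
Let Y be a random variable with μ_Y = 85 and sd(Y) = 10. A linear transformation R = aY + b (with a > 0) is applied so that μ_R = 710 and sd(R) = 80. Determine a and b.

sd(R) = a·sd(Y) (a > 0), so a = 80/10 = 8.
μ_R = a·μ_Y + b, so b = 710 − 8·85 = 30.

a = 8, b = 30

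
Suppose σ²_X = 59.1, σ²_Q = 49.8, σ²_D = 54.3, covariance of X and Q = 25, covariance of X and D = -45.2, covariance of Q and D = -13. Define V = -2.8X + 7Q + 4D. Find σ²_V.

σ²_V = 3076.824

σ²_V = a²·σ²_X + b²·σ²_Q + c²·σ²_D + 2ab·covariance of X and Q + 2ac·covariance of X and D + 2bc·covariance of Q and D, with a = -2.8, b = 7, c = 4.
= 463.344 + 2440.2 + 868.8 + (-980) + 1012.48 + (-728)
= 3076.824.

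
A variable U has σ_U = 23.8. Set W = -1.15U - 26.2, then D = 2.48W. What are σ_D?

σ_D = 67.8776

σ_W = |-1.15|·23.8 = 27.37.
σ_D = |2.48|·27.37 = 67.8776.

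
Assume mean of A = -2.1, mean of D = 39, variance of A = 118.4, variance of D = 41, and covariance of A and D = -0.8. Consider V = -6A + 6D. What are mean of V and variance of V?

mean of V = (-6)·mean of A + 6·mean of D = (-6)·(-2.1) + 6·39 = 246.6.
variance of V = a²·variance of A + b²·variance of D + 2ab·covariance of A and D with a = -6, b = 6.
= (-6)²·118.4 + 6²·41 + 2·(-6)·6·(-0.8)
= 4262.4 + 1476 + 57.6 = 5796.

mean of V = 246.6, variance of V = 5796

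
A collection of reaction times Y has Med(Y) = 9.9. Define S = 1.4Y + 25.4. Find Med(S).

Med(S) = 39.26

A linear map preserves order up to sign, so Med(S) = a·Med(Y) + b = 1.4·9.9 + 25.4 = 39.26.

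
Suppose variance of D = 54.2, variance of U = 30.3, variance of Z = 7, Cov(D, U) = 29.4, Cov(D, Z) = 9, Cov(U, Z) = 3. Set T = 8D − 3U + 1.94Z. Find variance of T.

variance of T = a²·variance of D + b²·variance of U + c²·variance of Z + 2ab·Cov(D, U) + 2ac·Cov(D, Z) + 2bc·Cov(U, Z), with a = 8, b = -3, c = 1.94.
= 3468.8 + 272.7 + 26.3452 + (-1411.2) + 279.36 + (-34.92)
= 2601.0852.

variance of T = 2601.0852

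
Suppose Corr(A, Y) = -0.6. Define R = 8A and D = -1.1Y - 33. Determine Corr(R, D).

Corr(R, D) = 0.6

Linear rescalings preserve |correlation|; the slopes 8 and -1.1 have opposite signs, so the correlation flips sign: Corr(R, D) = −Corr(A, Y) = 0.6.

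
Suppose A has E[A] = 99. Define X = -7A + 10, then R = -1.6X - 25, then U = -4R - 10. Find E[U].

E[X] = (-7)·99 + 10 = -683.
E[R] = (-1.6)·(-683) + (-25) = 1067.8.
E[U] = (-4)·1067.8 + (-10) = -4281.2.

E[U] = -4281.2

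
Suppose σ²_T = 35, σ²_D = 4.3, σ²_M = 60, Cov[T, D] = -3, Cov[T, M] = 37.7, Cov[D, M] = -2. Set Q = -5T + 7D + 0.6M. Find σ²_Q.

σ²_Q = 1074.3

σ²_Q = a²·σ²_T + b²·σ²_D + c²·σ²_M + 2ab·Cov[T, D] + 2ac·Cov[T, M] + 2bc·Cov[D, M], with a = -5, b = 7, c = 0.6.
= 875 + 210.7 + 21.6 + 210 + (-226.2) + (-16.8)
= 1074.3.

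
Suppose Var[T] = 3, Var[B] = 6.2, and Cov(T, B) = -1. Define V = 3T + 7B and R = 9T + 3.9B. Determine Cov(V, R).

By bilinearity, Cov(V, R) = ac·Var[T] + bd·Var[B] + (ad+bc)·Cov(T, B), with a=3, b=7, c=9, d=3.9.
ac·Var[T] = 3·9·3 = 81
bd·Var[B] = 7·3.9·6.2 = 169.26
(ad+bc)·Cov(T, B) = (74.7)·(-1) = -74.7
Cov(V, R) = 81 + 169.26 + (-74.7) = 175.56.

Cov(V, R) = 175.56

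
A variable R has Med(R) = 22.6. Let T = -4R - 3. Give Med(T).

Med(T) = -93.4

A linear map preserves order up to sign, so Med(T) = a·Med(R) + b = (-4)·22.6 + (-3) = -93.4.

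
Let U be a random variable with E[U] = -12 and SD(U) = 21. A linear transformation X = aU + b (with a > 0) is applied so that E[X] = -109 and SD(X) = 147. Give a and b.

SD(X) = a·SD(U) (a > 0), so a = 147/21 = 7.
E[X] = a·E[U] + b, so b = -109 − 7·(-12) = -25.

a = 7, b = -25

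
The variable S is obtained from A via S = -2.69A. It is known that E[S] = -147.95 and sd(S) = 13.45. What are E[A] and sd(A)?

From S = -2.69A: E[S] = a·E[A] + b, so E[A] = (E[S] − b)/a = (-147.95 − 0)/(-2.69) = 55.
sd(S) = |a|·sd(A), so sd(A) = 13.45/|-2.69| = 5.

E[A] = 55, sd(A) = 5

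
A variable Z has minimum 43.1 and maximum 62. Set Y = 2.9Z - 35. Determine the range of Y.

Range of Z = 62 − 43.1 = 18.9.
Range(Y) = |a|·Range(Z) = |2.9|·18.9 = 54.81.

Range(Y) = 54.81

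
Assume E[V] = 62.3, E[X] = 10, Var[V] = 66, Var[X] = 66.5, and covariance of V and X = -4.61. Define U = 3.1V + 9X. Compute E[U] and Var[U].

E[U] = 3.1·E[V] + 9·E[X] = 3.1·62.3 + 9·10 = 283.13.
Var[U] = a²·Var[V] + b²·Var[X] + 2ab·covariance of V and X with a = 3.1, b = 9.
= 3.1²·66 + 9²·66.5 + 2·3.1·9·(-4.61)
= 634.26 + 5386.5 + (-257.238) = 5763.522.

E[U] = 283.13, Var[U] = 5763.522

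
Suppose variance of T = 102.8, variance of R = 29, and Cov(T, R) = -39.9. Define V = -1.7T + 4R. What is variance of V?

variance of V = 1303.732

variance of V = a²·variance of T + b²·variance of R + 2ab·Cov(T, R) with a = -1.7, b = 4.
= (-1.7)²·102.8 + 4²·29 + 2·(-1.7)·4·(-39.9)
= 297.092 + 464 + 542.64 = 1303.732.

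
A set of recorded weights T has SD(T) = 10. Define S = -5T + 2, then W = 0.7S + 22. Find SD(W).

SD(W) = 35

SD(S) = |-5|·10 = 50.
SD(W) = |0.7|·50 = 35.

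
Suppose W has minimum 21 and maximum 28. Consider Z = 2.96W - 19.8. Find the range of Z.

Range(Z) = 20.72

Range of W = 28 − 21 = 7.
Range(Z) = |a|·Range(W) = |2.96|·7 = 20.72.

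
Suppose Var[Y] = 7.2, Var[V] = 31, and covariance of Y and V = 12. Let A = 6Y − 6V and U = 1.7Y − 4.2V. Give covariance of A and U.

By bilinearity, covariance of A and U = ac·Var[Y] + bd·Var[V] + (ad+bc)·covariance of Y and V, with a=6, b=-6, c=1.7, d=-4.2.
ac·Var[Y] = 6·1.7·7.2 = 73.44
bd·Var[V] = (-6)·(-4.2)·31 = 781.2
(ad+bc)·covariance of Y and V = (-35.4)·12 = -424.8
covariance of A and U = 73.44 + 781.2 + (-424.8) = 429.84.

covariance of A and U = 429.84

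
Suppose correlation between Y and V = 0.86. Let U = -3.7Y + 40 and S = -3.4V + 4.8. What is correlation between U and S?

correlation between U and S = 0.86

Linear rescalings preserve correlation up to sign; here the slopes -3.7 and -3.4 have the same sign, so correlation between U and S = correlation between Y and V = 0.86.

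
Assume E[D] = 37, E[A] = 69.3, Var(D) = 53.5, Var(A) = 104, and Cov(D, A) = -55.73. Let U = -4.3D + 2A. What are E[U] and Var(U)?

E[U] = -20.5, Var(U) = 2363.771

E[U] = (-4.3)·E[D] + 2·E[A] = (-4.3)·37 + 2·69.3 = -20.5.
Var(U) = a²·Var(D) + b²·Var(A) + 2ab·Cov(D, A) with a = -4.3, b = 2.
= (-4.3)²·53.5 + 2²·104 + 2·(-4.3)·2·(-55.73)
= 989.215 + 416 + 958.556 = 2363.771.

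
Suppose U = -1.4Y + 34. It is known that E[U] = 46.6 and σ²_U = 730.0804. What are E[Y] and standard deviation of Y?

E[Y] = -9, standard deviation of Y = 19.3

From U = -1.4Y + 34: E[U] = a·E[Y] + b, so E[Y] = (E[U] − b)/a = (46.6 − 34)/(-1.4) = -9.
standard deviation of U = √730.0804 = 27.02.
standard deviation of U = |a|·standard deviation of Y, so standard deviation of Y = 27.02/|-1.4| = 19.3.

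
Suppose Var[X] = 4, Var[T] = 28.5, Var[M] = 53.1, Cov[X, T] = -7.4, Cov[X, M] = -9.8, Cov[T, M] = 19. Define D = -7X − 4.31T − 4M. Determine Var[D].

Var[D] = 1234.82285

Var[D] = a²·Var[X] + b²·Var[T] + c²·Var[M] + 2ab·Cov[X, T] + 2ac·Cov[X, M] + 2bc·Cov[T, M], with a = -7, b = -4.31, c = -4.
= 196 + 529.41885 + 849.6 + (-446.516) + (-548.8) + 655.12
= 1234.82285.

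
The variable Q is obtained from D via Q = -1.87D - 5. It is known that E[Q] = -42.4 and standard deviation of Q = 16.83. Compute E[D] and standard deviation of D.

E[D] = 20, standard deviation of D = 9

From Q = -1.87D - 5: E[Q] = a·E[D] + b, so E[D] = (E[Q] − b)/a = (-42.4 − (-5))/(-1.87) = 20.
standard deviation of Q = |a|·standard deviation of D, so standard deviation of D = 16.83/|-1.87| = 9.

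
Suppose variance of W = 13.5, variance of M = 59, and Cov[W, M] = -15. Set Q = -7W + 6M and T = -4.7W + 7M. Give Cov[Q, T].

By bilinearity, Cov[Q, T] = ac·variance of W + bd·variance of M + (ad+bc)·Cov[W, M], with a=-7, b=6, c=-4.7, d=7.
ac·variance of W = (-7)·(-4.7)·13.5 = 444.15
bd·variance of M = 6·7·59 = 2478
(ad+bc)·Cov[W, M] = (-77.2)·(-15) = 1158
Cov[Q, T] = 444.15 + 2478 + 1158 = 4080.15.

Cov[Q, T] = 4080.15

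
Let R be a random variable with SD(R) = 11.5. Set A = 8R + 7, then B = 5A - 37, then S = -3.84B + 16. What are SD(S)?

SD(S) = 1766.4

SD(A) = |8|·11.5 = 92.
SD(B) = |5|·92 = 460.
SD(S) = |-3.84|·460 = 1766.4.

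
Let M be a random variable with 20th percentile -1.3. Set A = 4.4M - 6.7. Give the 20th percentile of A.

20th percentile of A = -12.42

Since a = 4.4 > 0 the transformation is increasing, so the 20th percentile of A = a·(P_{20} of M) + b = 4.4·(-1.3) + (-6.7) = -12.42.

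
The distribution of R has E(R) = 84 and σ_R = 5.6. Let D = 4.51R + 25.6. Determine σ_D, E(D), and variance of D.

σ_D = 25.256, E(D) = 404.44, variance of D = 637.865536

D = 4.51R + 25.6 is linear with a = 4.51, b = 25.6.
σ_D = |a|·σ_R = |4.51|·5.6 = 25.256.
E(D) = a·E(R) + b = 4.51·84 + 25.6 = 404.44.
variance of R = 5.6² = 31.36.
variance of D = a²·variance of R = 4.51²·31.36 = 637.865536 (the additive constant 25.6 does not affect variance).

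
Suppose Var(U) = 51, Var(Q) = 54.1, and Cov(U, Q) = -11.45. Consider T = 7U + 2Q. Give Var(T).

Var(T) = a²·Var(U) + b²·Var(Q) + 2ab·Cov(U, Q) with a = 7, b = 2.
= 7²·51 + 2²·54.1 + 2·7·2·(-11.45)
= 2499 + 216.4 + (-320.6) = 2394.8.

Var(T) = 2394.8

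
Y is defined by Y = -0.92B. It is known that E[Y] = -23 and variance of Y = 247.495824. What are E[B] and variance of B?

E[B] = 25, variance of B = 292.41

From Y = -0.92B: E[Y] = a·E[B] + b, so E[B] = (E[Y] − b)/a = (-23 − 0)/(-0.92) = 25.
variance of Y = a²·variance of B, so variance of B = 247.495824/(-0.92)² = 292.41.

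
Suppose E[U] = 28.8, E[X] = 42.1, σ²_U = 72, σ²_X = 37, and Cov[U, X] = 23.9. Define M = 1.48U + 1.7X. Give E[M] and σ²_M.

E[M] = 1.48·E[U] + 1.7·E[X] = 1.48·28.8 + 1.7·42.1 = 114.194.
σ²_M = a²·σ²_U + b²·σ²_X + 2ab·Cov[U, X] with a = 1.48, b = 1.7.
= 1.48²·72 + 1.7²·37 + 2·1.48·1.7·23.9
= 157.7088 + 106.93 + 120.2648 = 384.9036.

E[M] = 114.194, σ²_M = 384.9036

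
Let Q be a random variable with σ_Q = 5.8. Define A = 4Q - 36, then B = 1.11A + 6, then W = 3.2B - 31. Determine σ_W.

σ_A = |4|·5.8 = 23.2.
σ_B = |1.11|·23.2 = 25.752.
σ_W = |3.2|·25.752 = 82.4064.

σ_W = 82.4064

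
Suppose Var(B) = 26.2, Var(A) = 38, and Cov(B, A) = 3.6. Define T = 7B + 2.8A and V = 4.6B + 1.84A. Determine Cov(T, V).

Cov(T, V) = 1132.152

By bilinearity, Cov(T, V) = ac·Var(B) + bd·Var(A) + (ad+bc)·Cov(B, A), with a=7, b=2.8, c=4.6, d=1.84.
ac·Var(B) = 7·4.6·26.2 = 843.64
bd·Var(A) = 2.8·1.84·38 = 195.776
(ad+bc)·Cov(B, A) = (25.76)·3.6 = 92.736
Cov(T, V) = 843.64 + 195.776 + 92.736 = 1132.152.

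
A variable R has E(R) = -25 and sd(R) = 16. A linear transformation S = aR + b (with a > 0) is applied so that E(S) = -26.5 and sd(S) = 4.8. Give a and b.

a = 0.3, b = -19

sd(S) = a·sd(R) (a > 0), so a = 4.8/16 = 0.3.
E(S) = a·E(R) + b, so b = -26.5 − 0.3·(-25) = -19.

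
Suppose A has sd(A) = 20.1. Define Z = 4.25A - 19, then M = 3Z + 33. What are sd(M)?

sd(Z) = |4.25|·20.1 = 85.425.
sd(M) = |3|·85.425 = 256.275.

sd(M) = 256.275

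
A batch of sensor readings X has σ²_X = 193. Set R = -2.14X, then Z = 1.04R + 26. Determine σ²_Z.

σ²_Z = 955.98600448

σ²_R = (-2.14)²·193 = 883.8628.
σ²_Z = 1.04²·883.8628 = 955.98600448.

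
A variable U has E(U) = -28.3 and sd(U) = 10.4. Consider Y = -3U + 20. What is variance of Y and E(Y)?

variance of Y = 973.44, E(Y) = 104.9

Y = -3U + 20 is linear with a = -3, b = 20.
variance of U = 10.4² = 108.16.
variance of Y = a²·variance of U = (-3)²·108.16 = 973.44 (the additive constant 20 does not affect variance).
E(Y) = a·E(U) + b = (-3)·(-28.3) + 20 = 104.9.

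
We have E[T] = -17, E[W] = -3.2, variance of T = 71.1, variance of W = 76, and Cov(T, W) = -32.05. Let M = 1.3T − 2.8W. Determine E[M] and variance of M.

E[M] = 1.3·E[T] + (-2.8)·E[W] = 1.3·(-17) + (-2.8)·(-3.2) = -13.14.
variance of M = a²·variance of T + b²·variance of W + 2ab·Cov(T, W) with a = 1.3, b = -2.8.
= 1.3²·71.1 + (-2.8)²·76 + 2·1.3·(-2.8)·(-32.05)
= 120.159 + 595.84 + 233.324 = 949.323.

E[M] = -13.14, variance of M = 949.323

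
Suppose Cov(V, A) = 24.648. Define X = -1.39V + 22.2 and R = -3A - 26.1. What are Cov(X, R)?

Cov(X, R) = 102.78216

Cov(X, R) = a·c·Cov(V, A) = (-1.39)·(-3)·24.648 = 102.78216. Additive constants drop out.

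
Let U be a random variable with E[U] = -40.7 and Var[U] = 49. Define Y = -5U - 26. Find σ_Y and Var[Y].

σ_Y = 35, Var[Y] = 1225

Y = -5U - 26 is linear with a = -5, b = -26.
σ_U = √49 = 7.
σ_Y = |a|·σ_U = |-5|·7 = 35.
Var[Y] = a²·Var[U] = (-5)²·49 = 1225 (the additive constant -26 does not affect variance).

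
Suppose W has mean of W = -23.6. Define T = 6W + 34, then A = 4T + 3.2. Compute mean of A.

mean of A = -427.2

mean of T = 6·(-23.6) + 34 = -107.6.
mean of A = 4·(-107.6) + 3.2 = -427.2.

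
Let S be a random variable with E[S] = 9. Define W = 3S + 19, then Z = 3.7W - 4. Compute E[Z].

E[W] = 3·9 + 19 = 46.
E[Z] = 3.7·46 + (-4) = 166.2.

E[Z] = 166.2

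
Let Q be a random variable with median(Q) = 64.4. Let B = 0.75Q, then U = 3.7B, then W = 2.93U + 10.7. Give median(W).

median(W) = 534.3203

median(B) = 0.75·64.4 = 48.3.
median(U) = 3.7·48.3 = 178.71.
median(W) = 2.93·178.71 + 10.7 = 534.3203.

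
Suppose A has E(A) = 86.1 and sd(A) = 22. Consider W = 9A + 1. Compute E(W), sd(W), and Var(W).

W = 9A + 1 is linear with a = 9, b = 1.
E(W) = a·E(A) + b = 9·86.1 + 1 = 775.9.
sd(W) = |a|·sd(A) = |9|·22 = 198.
Var(A) = 22² = 484.
Var(W) = a²·Var(A) = 9²·484 = 39204 (the additive constant 1 does not affect variance).

E(W) = 775.9, sd(W) = 198, Var(W) = 39204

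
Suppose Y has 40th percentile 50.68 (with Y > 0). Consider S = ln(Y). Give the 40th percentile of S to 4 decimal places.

40th percentile of S = 3.9255

ln(Y) is increasing, so P_{40}(S) = g(P_{40}(Y)) ≈ 3.9255.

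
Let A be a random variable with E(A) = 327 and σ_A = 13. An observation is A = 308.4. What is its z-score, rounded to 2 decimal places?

z = -1.43

z = (A − E(A)) / σ_A = (308.4 − 327) / 13 ≈ -1.43.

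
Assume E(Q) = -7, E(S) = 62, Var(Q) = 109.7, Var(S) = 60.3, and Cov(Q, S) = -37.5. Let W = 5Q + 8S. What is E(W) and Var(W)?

E(W) = 461, Var(W) = 3601.7

E(W) = 5·E(Q) + 8·E(S) = 5·(-7) + 8·62 = 461.
Var(W) = a²·Var(Q) + b²·Var(S) + 2ab·Cov(Q, S) with a = 5, b = 8.
= 5²·109.7 + 8²·60.3 + 2·5·8·(-37.5)
= 2742.5 + 3859.2 + (-3000) = 3601.7.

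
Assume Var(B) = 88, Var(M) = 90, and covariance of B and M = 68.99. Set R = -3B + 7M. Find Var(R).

Var(R) = 2304.42

Var(R) = a²·Var(B) + b²·Var(M) + 2ab·covariance of B and M with a = -3, b = 7.
= (-3)²·88 + 7²·90 + 2·(-3)·7·68.99
= 792 + 4410 + (-2897.58) = 2304.42.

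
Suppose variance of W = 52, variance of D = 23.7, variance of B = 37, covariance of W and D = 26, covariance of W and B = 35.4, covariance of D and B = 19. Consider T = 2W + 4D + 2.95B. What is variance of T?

variance of T = a²·variance of W + b²·variance of D + c²·variance of B + 2ab·covariance of W and D + 2ac·covariance of W and B + 2bc·covariance of D and B, with a = 2, b = 4, c = 2.95.
= 208 + 379.2 + 321.9925 + 416 + 417.72 + 448.4
= 2191.3125.

variance of T = 2191.3125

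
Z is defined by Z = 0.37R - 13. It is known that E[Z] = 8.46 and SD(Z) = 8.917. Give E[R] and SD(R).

From Z = 0.37R - 13: E[Z] = a·E[R] + b, so E[R] = (E[Z] − b)/a = (8.46 − (-13))/0.37 = 58.
SD(Z) = |a|·SD(R), so SD(R) = 8.917/|0.37| = 24.1.

E[R] = 58, SD(R) = 24.1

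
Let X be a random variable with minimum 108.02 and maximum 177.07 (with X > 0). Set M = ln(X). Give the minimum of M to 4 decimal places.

ln(X) is increasing on this domain, so min(M) comes from min(X) = 108.02: min(M) = ln(108.02) ≈ 4.6823.

min(M) = 4.6823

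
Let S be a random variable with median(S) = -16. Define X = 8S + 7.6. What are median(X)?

A linear map preserves order up to sign, so median(X) = a·median(S) + b = 8·(-16) + 7.6 = -120.4.

median(X) = -120.4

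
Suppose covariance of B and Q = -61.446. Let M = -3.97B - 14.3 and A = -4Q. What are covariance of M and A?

covariance of M and A = -975.76248

covariance of M and A = a·c·covariance of B and Q = (-3.97)·(-4)·(-61.446) = -975.76248. Additive constants drop out.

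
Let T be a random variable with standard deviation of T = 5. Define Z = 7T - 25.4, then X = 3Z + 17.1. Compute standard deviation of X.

standard deviation of Z = |7|·5 = 35.
standard deviation of X = |3|·35 = 105.

standard deviation of X = 105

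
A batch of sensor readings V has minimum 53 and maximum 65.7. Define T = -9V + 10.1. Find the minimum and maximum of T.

min(T) = -581.2, max(T) = -466.9

a = -9 < 0, so order reverses: min(T) = a·max(V)+b = (-9)·65.7 + 10.1 = -581.2; max(T) = a·min(V)+b = (-9)·53 + 10.1 = -466.9.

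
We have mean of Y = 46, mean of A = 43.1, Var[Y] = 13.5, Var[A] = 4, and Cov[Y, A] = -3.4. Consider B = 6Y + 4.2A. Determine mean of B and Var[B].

mean of B = 457.02, Var[B] = 385.2

mean of B = 6·mean of Y + 4.2·mean of A = 6·46 + 4.2·43.1 = 457.02.
Var[B] = a²·Var[Y] + b²·Var[A] + 2ab·Cov[Y, A] with a = 6, b = 4.2.
= 6²·13.5 + 4.2²·4 + 2·6·4.2·(-3.4)
= 486 + 70.56 + (-171.36) = 385.2.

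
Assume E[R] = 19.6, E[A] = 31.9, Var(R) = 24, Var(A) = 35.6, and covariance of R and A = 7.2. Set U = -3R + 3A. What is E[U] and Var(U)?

E[U] = (-3)·E[R] + 3·E[A] = (-3)·19.6 + 3·31.9 = 36.9.
Var(U) = a²·Var(R) + b²·Var(A) + 2ab·covariance of R and A with a = -3, b = 3.
= (-3)²·24 + 3²·35.6 + 2·(-3)·3·7.2
= 216 + 320.4 + (-129.6) = 406.8.

E[U] = 36.9, Var(U) = 406.8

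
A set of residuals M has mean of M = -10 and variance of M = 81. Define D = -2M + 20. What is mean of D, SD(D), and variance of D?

mean of D = 40, SD(D) = 18, variance of D = 324

D = -2M + 20 is linear with a = -2, b = 20.
mean of D = a·mean of M + b = (-2)·(-10) + 20 = 40.
SD(M) = √81 = 9.
SD(D) = |a|·SD(M) = |-2|·9 = 18.
variance of D = a²·variance of M = (-2)²·81 = 324 (the additive constant 20 does not affect variance).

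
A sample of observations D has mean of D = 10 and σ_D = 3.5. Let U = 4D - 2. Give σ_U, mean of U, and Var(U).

U = 4D - 2 is linear with a = 4, b = -2.
σ_U = |a|·σ_D = |4|·3.5 = 14.
mean of U = a·mean of D + b = 4·10 + (-2) = 38.
Var(D) = 3.5² = 12.25.
Var(U) = a²·Var(D) = 4²·12.25 = 196 (the additive constant -2 does not affect variance).

σ_U = 14, mean of U = 38, Var(U) = 196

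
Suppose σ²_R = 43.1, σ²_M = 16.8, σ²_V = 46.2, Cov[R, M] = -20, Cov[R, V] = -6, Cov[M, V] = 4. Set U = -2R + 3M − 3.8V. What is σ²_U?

σ²_U = 1048.328

σ²_U = a²·σ²_R + b²·σ²_M + c²·σ²_V + 2ab·Cov[R, M] + 2ac·Cov[R, V] + 2bc·Cov[M, V], with a = -2, b = 3, c = -3.8.
= 172.4 + 151.2 + 667.128 + 240 + (-91.2) + (-91.2)
= 1048.328.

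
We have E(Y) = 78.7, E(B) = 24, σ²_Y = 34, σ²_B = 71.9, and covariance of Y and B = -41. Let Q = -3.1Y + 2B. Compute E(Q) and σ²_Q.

E(Q) = (-3.1)·E(Y) + 2·E(B) = (-3.1)·78.7 + 2·24 = -195.97.
σ²_Q = a²·σ²_Y + b²·σ²_B + 2ab·covariance of Y and B with a = -3.1, b = 2.
= (-3.1)²·34 + 2²·71.9 + 2·(-3.1)·2·(-41)
= 326.74 + 287.6 + 508.4 = 1122.74.

E(Q) = -195.97, σ²_Q = 1122.74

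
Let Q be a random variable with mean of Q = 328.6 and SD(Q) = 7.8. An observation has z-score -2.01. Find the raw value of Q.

Q = mean of Q + z·SD(Q) = 328.6 + (-2.01)·7.8 = 312.922.

Q = 312.922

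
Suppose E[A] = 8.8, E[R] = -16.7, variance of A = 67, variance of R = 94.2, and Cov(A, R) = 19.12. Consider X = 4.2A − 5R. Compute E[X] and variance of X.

E[X] = 120.46, variance of X = 2733.84

E[X] = 4.2·E[A] + (-5)·E[R] = 4.2·8.8 + (-5)·(-16.7) = 120.46.
variance of X = a²·variance of A + b²·variance of R + 2ab·Cov(A, R) with a = 4.2, b = -5.
= 4.2²·67 + (-5)²·94.2 + 2·4.2·(-5)·19.12
= 1181.88 + 2355 + (-803.04) = 2733.84.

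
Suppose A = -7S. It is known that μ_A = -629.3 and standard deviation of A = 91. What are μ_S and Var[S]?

μ_S = 89.9, Var[S] = 169

From A = -7S: μ_A = a·μ_S + b, so μ_S = (μ_A − b)/a = (-629.3 − 0)/(-7) = 89.9.
Var[A] = 91² = 8281.
Var[A] = a²·Var[S], so Var[S] = 8281/(-7)² = 169.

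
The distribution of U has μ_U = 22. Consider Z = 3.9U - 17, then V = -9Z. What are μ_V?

μ_Z = 3.9·22 + (-17) = 68.8.
μ_V = (-9)·68.8 = -619.2.

μ_V = -619.2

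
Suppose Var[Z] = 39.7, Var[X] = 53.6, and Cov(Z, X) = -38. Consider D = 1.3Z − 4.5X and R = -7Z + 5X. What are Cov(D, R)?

Cov(D, R) = -3011.27

By bilinearity, Cov(D, R) = ac·Var[Z] + bd·Var[X] + (ad+bc)·Cov(Z, X), with a=1.3, b=-4.5, c=-7, d=5.
ac·Var[Z] = 1.3·(-7)·39.7 = -361.27
bd·Var[X] = (-4.5)·5·53.6 = -1206
(ad+bc)·Cov(Z, X) = (38)·(-38) = -1444
Cov(D, R) = -361.27 + (-1206) + (-1444) = -3011.27.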